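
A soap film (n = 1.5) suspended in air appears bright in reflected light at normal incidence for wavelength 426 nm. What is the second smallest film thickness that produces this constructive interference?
2nt = (m − ½)λ with m = 2 → t = (m − ½)λ/(2n) = 213 nm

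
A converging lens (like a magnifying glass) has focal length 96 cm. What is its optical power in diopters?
P = 1/f = 1.042 D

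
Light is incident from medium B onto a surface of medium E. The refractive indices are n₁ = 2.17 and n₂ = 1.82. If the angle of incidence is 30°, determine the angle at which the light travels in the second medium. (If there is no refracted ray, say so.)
sin θ₂ = (n₁/n₂)·sin θ₁ = 0.5962 → θ₂ = 36.59°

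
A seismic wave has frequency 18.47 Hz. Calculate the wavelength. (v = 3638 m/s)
λ = v/f = 197 m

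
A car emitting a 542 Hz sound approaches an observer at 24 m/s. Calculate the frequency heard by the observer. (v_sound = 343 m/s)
f_obs = f·v/(v − v_s) = 582.8 Hz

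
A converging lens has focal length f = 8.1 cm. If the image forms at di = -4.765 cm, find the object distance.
1/do = 1/f − 1/di → do = 3 cm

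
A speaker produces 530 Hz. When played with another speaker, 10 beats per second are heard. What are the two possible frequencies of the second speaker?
f₂ = 530 ± 10 Hz → 540 Hz or 520 Hz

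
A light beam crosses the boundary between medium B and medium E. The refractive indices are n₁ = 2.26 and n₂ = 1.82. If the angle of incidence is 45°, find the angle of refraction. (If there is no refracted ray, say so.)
sin θ₂ = (n₁/n₂)·sin θ₁ = 0.8781 → θ₂ = 61.41°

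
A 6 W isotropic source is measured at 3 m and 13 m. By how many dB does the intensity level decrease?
Δβ = 20·log₁₀(r₂/r₁) = 12.74 dB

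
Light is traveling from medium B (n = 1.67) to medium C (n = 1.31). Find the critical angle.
θc = arcsin(n₂/n₁) = 51.67°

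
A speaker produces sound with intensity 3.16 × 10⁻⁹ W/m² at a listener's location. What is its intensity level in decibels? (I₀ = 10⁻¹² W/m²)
β = 10·log₁₀(I/I₀) = 35 dB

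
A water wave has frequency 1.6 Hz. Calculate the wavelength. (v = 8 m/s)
λ = v/f = 5 m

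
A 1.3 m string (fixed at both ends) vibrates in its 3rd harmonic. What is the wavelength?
λₙ = 2L/n = 0.8667 m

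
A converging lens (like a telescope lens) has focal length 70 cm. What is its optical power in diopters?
P = 1/f = 1.429 D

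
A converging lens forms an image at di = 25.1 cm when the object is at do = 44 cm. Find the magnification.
M = −di/do = -0.5705 (inverted image)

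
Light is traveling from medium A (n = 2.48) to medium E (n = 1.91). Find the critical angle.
θc = arcsin(n₂/n₁) = 50.37°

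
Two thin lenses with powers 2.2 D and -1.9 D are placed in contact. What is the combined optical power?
P_total = P₁ + P₂ = 0.3 D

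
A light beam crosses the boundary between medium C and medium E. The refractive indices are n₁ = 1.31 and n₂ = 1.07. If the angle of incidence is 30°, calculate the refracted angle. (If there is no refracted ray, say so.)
sin θ₂ = (n₁/n₂)·sin θ₁ = 0.6121 → θ₂ = 37.75°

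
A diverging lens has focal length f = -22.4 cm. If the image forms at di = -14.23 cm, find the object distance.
1/do = 1/f − 1/di → do = 39.01 cm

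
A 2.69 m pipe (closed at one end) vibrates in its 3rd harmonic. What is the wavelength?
λₙ = 4L/n = 3.587 m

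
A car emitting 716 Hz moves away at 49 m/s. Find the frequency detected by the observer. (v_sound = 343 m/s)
f_obs = f·v/(v + v_s) = 626.5 Hz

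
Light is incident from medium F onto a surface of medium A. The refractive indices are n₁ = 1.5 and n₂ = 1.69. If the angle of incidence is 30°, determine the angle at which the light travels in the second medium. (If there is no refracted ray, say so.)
sin θ₂ = (n₁/n₂)·sin θ₁ = 0.4438 → θ₂ = 26.35°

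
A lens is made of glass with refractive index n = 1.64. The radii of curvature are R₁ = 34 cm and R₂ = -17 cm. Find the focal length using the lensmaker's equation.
1/f = (n − 1)(1/R₁ − 1/R₂) → f = 17.71 cm (converging lens)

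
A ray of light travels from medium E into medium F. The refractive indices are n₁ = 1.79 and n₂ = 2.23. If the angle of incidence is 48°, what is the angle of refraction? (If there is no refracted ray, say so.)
sin θ₂ = (n₁/n₂)·sin θ₁ = 0.5965 → θ₂ = 36.62°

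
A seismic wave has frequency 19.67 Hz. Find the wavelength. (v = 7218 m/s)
λ = v/f = 367 m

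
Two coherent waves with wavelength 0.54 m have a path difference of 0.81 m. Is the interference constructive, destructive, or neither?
destructive — path difference = 1.5λ, an odd multiple of λ/2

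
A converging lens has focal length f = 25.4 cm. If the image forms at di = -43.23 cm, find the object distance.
1/do = 1/f − 1/di → do = 16 cm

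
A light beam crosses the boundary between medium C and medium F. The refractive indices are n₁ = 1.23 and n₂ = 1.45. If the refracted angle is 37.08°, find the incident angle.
sin θ₁ = (n₂/n₁)·sin θ₂ → θ₁ = 45.3°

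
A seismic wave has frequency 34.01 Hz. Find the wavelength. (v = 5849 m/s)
λ = v/f = 172 m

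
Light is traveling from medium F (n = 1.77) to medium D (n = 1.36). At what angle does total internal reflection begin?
θc = arcsin(n₂/n₁) = 50.21°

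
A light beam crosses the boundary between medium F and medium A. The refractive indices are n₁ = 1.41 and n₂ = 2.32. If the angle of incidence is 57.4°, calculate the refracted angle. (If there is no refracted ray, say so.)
sin θ₂ = (n₁/n₂)·sin θ₁ = 0.512 → θ₂ = 30.8°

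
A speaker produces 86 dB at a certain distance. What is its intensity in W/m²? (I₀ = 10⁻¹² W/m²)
I = I₀·10^(β/10) = 3.98 × 10⁻⁴ W/m²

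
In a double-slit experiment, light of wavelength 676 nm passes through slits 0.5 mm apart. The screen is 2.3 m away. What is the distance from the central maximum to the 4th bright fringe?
y = mλL/d = 12.44 mm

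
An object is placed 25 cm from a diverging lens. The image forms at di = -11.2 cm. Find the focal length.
1/f = 1/do + 1/di → f = -20.29 cm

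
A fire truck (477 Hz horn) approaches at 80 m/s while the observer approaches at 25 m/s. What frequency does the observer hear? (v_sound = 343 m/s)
f_obs = f·(v + v_o)/(v − v_s) = 667.4 Hz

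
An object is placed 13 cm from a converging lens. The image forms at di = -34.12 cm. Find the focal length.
1/f = 1/do + 1/di → f = 21 cm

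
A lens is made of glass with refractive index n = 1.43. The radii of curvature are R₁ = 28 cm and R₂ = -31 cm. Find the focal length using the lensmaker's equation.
1/f = (n − 1)(1/R₁ − 1/R₂) → f = 34.21 cm (converging lens)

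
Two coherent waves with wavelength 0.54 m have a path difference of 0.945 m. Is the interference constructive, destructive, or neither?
neither (partial) — path difference = 1.75λ, neither a whole number of wavelengths nor an odd multiple of λ/2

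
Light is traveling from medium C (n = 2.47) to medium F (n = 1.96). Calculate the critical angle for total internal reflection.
θc = arcsin(n₂/n₁) = 52.52°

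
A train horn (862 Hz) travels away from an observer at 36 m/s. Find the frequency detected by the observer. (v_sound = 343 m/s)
f_obs = f·v/(v + v_s) = 780.1 Hz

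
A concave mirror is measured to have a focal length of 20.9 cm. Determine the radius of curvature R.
R = 2|f| = 41.8 cm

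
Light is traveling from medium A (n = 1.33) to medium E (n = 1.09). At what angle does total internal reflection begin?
θc = arcsin(n₂/n₁) = 55.04°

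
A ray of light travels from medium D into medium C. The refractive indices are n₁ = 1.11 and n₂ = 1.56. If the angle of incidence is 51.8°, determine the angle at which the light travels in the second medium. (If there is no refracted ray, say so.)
sin θ₂ = (n₁/n₂)·sin θ₁ = 0.5592 → θ₂ = 34°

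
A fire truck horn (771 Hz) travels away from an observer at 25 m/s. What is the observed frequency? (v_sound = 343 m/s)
f_obs = f·v/(v + v_s) = 718.6 Hz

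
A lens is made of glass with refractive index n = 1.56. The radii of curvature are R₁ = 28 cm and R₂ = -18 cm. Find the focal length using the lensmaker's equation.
1/f = (n − 1)(1/R₁ − 1/R₂) → f = 19.57 cm (converging lens)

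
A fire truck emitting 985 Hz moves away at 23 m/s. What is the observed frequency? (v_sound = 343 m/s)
f_obs = f·v/(v + v_s) = 923.1 Hz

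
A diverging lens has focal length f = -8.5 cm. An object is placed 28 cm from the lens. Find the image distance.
1/di = 1/f − 1/do → di = -6.521 cm (virtual image)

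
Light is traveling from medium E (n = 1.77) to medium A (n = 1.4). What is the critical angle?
θc = arcsin(n₂/n₁) = 52.28°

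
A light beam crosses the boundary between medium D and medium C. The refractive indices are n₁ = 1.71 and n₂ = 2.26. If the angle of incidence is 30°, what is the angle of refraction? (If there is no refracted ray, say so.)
sin θ₂ = (n₁/n₂)·sin θ₁ = 0.3783 → θ₂ = 22.23°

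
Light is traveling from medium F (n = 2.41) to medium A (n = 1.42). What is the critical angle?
θc = arcsin(n₂/n₁) = 36.1°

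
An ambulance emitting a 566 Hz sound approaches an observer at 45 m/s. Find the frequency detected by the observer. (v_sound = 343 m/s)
f_obs = f·v/(v − v_s) = 651.5 Hz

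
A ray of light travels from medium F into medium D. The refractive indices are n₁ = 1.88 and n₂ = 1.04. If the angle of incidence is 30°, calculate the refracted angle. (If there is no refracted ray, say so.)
sin θ₂ = (n₁/n₂)·sin θ₁ = 0.9038 → θ₂ = 64.67°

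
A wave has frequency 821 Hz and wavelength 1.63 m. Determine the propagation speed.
v = fλ = 1338 m/s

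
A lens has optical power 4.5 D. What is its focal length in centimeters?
f = 1/P = 22.22 cm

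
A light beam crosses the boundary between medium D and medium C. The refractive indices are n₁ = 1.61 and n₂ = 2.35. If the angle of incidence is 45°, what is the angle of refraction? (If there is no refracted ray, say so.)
sin θ₂ = (n₁/n₂)·sin θ₁ = 0.4844 → θ₂ = 28.98°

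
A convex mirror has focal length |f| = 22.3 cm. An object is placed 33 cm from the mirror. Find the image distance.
f = −22.3 cm (convex); 1/di = 1/f − 1/do → di = -13.31 cm (virtual image, behind mirror)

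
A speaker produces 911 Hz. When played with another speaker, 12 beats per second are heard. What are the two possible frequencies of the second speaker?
f₂ = 911 ± 12 Hz → 923 Hz or 899 Hz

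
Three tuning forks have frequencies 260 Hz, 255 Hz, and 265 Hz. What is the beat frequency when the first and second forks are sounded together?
5 Hz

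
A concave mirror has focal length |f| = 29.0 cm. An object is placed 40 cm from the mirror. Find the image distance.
f = +29.0 cm (concave); 1/di = 1/f − 1/do → di = 105.5 cm (real image, in front of mirror)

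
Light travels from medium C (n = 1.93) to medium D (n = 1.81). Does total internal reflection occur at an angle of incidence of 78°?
θc = arcsin(n₂/n₁) = 69.69°; 78° > θc, so yes — total internal reflection.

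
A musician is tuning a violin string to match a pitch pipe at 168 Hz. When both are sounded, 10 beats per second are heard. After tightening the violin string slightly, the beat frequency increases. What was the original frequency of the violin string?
178 Hz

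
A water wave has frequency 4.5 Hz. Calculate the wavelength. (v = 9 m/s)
λ = v/f = 2 m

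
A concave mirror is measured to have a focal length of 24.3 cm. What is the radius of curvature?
R = 2|f| = 48.6 cm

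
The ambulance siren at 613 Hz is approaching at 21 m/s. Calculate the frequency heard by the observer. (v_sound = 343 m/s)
f_obs = f·v/(v − v_s) = 653 Hz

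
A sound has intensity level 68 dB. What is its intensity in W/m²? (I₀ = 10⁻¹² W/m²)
I = I₀·10^(β/10) = 6.31 × 10⁻⁶ W/m²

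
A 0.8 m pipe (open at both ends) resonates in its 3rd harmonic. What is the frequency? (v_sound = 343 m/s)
fₙ = nv/(2L) = 643.1 Hz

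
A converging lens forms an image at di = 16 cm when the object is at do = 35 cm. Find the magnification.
M = −di/do = -0.4571 (inverted image)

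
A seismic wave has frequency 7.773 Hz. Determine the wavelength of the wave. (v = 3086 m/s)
λ = v/f = 397 m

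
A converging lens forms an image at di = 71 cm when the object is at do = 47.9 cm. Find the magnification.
M = −di/do = -1.482 (inverted image)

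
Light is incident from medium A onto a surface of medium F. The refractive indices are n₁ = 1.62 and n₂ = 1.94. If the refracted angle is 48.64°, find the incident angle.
sin θ₁ = (n₂/n₁)·sin θ₂ → θ₁ = 64.01°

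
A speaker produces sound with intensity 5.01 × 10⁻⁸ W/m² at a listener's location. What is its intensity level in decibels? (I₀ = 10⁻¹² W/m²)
β = 10·log₁₀(I/I₀) = 47 dB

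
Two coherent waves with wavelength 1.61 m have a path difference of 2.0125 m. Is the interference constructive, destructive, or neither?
neither (partial) — path difference = 1.25λ, neither a whole number of wavelengths nor an odd multiple of λ/2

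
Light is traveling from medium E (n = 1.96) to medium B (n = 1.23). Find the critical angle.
θc = arcsin(n₂/n₁) = 38.87°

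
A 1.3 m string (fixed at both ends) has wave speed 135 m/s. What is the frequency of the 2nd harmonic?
fₙ = nv/(2L) = 103.8 Hz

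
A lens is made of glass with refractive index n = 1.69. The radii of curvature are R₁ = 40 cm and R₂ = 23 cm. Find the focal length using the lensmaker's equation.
1/f = (n − 1)(1/R₁ − 1/R₂) → f = -78.43 cm (diverging lens)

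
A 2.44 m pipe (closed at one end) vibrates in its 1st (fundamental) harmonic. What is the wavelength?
λₙ = 4L/n = 9.76 m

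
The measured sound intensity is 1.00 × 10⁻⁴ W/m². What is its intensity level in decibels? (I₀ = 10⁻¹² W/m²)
β = 10·log₁₀(I/I₀) = 80 dB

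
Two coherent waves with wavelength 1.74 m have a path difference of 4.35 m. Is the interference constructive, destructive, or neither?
destructive — path difference = 2.5λ, an odd multiple of λ/2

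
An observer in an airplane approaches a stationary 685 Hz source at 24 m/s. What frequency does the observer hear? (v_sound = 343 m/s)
f_obs = f·(v + v_o)/v = 732.9 Hz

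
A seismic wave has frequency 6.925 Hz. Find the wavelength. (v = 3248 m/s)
λ = v/f = 469 m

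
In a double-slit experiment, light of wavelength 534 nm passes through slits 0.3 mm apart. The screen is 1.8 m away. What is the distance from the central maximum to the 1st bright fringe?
y = mλL/d = 3.204 mm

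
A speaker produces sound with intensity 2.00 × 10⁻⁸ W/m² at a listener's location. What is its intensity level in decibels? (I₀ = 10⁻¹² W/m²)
β = 10·log₁₀(I/I₀) = 43.01 dB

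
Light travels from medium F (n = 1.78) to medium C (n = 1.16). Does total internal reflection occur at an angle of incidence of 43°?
θc = arcsin(n₂/n₁) = 40.67°; 43° > θc, so yes — total internal reflection.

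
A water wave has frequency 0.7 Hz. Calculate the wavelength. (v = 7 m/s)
λ = v/f = 10 m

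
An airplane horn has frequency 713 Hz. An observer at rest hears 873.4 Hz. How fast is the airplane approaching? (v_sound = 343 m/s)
v_s = v·(1 − f/f_obs) = 62.99 m/s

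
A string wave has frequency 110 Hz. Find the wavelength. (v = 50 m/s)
λ = v/f = 0.4545 m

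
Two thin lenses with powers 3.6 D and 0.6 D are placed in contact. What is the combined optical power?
P_total = P₁ + P₂ = 4.2 D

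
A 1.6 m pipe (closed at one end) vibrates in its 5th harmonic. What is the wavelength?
λₙ = 4L/n = 1.28 m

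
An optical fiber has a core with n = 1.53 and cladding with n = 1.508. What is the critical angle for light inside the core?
θc = arcsin(n_cladding/n_core) = 80.27°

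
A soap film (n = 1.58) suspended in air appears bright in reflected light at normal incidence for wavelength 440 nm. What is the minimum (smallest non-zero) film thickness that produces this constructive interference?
2nt = (m − ½)λ with m = 1 → t = (m − ½)λ/(2n) = 69.62 nm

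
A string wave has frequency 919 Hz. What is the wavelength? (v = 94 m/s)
λ = v/f = 0.1023 m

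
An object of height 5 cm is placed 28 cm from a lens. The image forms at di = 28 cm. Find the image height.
hi = (-di/do) × ho = -5 cm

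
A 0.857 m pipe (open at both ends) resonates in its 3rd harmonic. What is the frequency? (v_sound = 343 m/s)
fₙ = nv/(2L) = 600.4 Hz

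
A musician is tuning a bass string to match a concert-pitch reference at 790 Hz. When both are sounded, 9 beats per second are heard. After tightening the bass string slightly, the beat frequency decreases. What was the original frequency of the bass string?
781 Hz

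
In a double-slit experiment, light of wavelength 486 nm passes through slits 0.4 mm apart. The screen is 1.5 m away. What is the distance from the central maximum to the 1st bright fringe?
y = mλL/d = 1.822 mm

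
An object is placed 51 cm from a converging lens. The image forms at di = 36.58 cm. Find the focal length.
1/f = 1/do + 1/di → f = 21.3 cm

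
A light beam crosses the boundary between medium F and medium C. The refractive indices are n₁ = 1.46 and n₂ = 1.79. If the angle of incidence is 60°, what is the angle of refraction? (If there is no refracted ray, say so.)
sin θ₂ = (n₁/n₂)·sin θ₁ = 0.7064 → θ₂ = 44.94°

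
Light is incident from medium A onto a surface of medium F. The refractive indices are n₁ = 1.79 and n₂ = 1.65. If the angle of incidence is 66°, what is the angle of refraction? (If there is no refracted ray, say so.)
sin θ₂ = (n₁/n₂)·sin θ₁ = 0.9911 → θ₂ = 82.33°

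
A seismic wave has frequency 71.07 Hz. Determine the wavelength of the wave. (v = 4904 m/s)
λ = v/f = 69 m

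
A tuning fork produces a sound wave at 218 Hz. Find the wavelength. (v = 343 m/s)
λ = v/f = 1.573 m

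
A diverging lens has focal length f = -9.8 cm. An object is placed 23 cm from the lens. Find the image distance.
1/di = 1/f − 1/do → di = -6.872 cm (virtual image)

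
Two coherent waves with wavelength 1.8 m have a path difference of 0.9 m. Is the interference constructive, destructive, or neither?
destructive — path difference = 0.5λ, an odd multiple of λ/2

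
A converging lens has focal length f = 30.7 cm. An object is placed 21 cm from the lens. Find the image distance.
1/di = 1/f − 1/do → di = -66.46 cm (virtual image)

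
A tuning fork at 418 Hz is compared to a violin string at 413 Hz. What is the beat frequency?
5 Hz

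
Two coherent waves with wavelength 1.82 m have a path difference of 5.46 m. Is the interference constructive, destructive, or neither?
constructive — path difference = 3λ, a whole number of wavelengths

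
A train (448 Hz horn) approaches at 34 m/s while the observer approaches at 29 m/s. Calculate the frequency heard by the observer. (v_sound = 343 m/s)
f_obs = f·(v + v_o)/(v − v_s) = 539.3 Hz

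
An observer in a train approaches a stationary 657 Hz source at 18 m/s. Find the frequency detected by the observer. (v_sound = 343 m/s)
f_obs = f·(v + v_o)/v = 691.5 Hz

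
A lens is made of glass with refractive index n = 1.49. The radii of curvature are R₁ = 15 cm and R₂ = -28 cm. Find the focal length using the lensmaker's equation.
1/f = (n − 1)(1/R₁ − 1/R₂) → f = 19.93 cm (converging lens)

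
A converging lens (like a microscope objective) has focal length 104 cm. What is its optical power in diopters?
P = 1/f = 0.9615 D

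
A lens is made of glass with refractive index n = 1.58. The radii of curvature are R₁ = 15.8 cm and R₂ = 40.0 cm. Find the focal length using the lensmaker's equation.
1/f = (n − 1)(1/R₁ − 1/R₂) → f = 45.03 cm (converging lens)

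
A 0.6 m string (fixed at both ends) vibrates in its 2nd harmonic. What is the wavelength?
λₙ = 2L/n = 0.6 m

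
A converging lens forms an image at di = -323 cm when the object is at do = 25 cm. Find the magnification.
M = −di/do = 12.92 (upright image)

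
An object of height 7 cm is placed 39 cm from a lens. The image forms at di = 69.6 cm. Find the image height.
hi = (-di/do) × ho = -12.49 cm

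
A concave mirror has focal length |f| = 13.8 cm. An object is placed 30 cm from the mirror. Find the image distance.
f = +13.8 cm (concave); 1/di = 1/f − 1/do → di = 25.56 cm (real image, in front of mirror)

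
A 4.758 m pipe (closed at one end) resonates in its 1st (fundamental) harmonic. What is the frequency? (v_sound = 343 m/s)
fₙ = nv/(4L) = 18.02 Hz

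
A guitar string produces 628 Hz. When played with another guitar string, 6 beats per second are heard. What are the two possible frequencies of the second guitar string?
f₂ = 628 ± 6 Hz → 634 Hz or 622 Hz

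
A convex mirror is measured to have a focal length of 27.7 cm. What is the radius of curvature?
R = 2|f| = 55.4 cm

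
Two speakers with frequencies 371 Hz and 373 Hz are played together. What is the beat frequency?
2 Hz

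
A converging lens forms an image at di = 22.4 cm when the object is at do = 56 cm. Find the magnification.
M = −di/do = -0.4 (inverted image)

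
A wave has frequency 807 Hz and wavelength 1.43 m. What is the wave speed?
v = fλ = 1154 m/s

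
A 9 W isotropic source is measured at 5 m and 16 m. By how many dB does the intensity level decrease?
Δβ = 20·log₁₀(r₂/r₁) = 10.1 dB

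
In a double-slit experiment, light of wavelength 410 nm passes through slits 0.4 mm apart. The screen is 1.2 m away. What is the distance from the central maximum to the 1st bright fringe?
y = mλL/d = 1.23 mm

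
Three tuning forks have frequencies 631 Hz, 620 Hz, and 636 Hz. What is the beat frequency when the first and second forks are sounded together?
11 Hz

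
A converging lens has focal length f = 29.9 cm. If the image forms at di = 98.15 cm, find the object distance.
1/do = 1/f − 1/di → do = 43 cm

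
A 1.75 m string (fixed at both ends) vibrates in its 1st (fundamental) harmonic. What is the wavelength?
λₙ = 2L/n = 3.5 m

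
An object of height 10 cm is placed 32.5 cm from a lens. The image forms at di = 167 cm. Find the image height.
hi = (-di/do) × ho = -51.38 cm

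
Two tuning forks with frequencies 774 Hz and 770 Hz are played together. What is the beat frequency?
4 Hz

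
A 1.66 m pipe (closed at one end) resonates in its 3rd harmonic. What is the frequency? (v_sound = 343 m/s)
fₙ = nv/(4L) = 155 Hz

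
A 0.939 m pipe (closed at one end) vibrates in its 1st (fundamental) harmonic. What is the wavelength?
λₙ = 4L/n = 3.756 m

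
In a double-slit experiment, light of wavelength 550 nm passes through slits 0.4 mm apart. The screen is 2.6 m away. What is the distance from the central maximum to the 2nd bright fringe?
y = mλL/d = 7.15 mm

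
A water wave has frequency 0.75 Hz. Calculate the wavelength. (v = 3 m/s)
λ = v/f = 4 m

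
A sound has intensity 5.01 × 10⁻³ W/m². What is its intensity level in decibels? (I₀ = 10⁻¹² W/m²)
β = 10·log₁₀(I/I₀) = 97 dB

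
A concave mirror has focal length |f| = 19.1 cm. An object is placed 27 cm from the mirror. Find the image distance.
f = +19.1 cm (concave); 1/di = 1/f − 1/do → di = 65.28 cm (real image, in front of mirror)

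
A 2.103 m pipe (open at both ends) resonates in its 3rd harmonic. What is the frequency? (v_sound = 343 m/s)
fₙ = nv/(2L) = 244.7 Hz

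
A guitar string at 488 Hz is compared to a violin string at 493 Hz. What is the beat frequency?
5 Hz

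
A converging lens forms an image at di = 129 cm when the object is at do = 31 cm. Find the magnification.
M = −di/do = -4.161 (inverted image)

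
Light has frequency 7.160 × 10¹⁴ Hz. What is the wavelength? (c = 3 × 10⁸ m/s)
λ = c/f = 419 nm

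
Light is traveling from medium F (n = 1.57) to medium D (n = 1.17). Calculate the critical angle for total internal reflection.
θc = arcsin(n₂/n₁) = 48.18°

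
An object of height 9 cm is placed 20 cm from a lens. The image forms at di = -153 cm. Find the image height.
hi = (-di/do) × ho = 68.85 cm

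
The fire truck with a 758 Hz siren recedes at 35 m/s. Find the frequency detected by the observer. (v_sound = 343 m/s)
f_obs = f·v/(v + v_s) = 687.8 Hz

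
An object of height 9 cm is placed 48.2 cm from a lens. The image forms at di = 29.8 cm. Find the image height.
hi = (-di/do) × ho = -5.564 cm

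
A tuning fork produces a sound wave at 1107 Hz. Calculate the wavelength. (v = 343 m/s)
λ = v/f = 0.3098 m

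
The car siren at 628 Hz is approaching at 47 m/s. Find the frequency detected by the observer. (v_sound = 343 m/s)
f_obs = f·v/(v − v_s) = 727.7 Hz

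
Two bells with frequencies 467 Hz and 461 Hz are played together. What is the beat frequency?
6 Hz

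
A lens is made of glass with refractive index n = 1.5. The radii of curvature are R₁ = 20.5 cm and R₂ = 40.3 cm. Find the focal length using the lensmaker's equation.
1/f = (n − 1)(1/R₁ − 1/R₂) → f = 83.45 cm (converging lens)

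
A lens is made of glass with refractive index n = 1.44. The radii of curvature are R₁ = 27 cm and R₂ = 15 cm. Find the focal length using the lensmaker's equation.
1/f = (n − 1)(1/R₁ − 1/R₂) → f = -76.7 cm (diverging lens)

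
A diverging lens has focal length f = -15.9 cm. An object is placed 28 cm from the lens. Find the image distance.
1/di = 1/f − 1/do → di = -10.14 cm (virtual image)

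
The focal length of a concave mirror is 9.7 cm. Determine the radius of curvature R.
R = 2|f| = 19.4 cm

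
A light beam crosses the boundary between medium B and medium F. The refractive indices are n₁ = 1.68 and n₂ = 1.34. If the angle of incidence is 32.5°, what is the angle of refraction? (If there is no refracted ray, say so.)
sin θ₂ = (n₁/n₂)·sin θ₁ = 0.6736 → θ₂ = 42.35°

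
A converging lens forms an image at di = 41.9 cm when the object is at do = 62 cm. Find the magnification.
M = −di/do = -0.6758 (inverted image)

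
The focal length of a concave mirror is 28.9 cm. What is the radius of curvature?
R = 2|f| = 57.8 cm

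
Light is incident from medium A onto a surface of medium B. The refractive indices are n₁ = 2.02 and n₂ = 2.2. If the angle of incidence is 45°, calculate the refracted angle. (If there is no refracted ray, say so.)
sin θ₂ = (n₁/n₂)·sin θ₁ = 0.6493 → θ₂ = 40.49°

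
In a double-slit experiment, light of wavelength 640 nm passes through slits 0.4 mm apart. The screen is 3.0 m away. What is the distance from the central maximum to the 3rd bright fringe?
y = mλL/d = 14.4 mm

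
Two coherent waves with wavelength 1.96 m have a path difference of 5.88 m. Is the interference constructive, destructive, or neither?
constructive — path difference = 3λ, a whole number of wavelengths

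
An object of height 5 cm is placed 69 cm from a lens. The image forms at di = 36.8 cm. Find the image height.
hi = (-di/do) × ho = -2.667 cm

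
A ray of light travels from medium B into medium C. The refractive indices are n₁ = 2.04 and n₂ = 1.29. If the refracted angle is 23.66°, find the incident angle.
sin θ₁ = (n₂/n₁)·sin θ₂ → θ₁ = 14.7°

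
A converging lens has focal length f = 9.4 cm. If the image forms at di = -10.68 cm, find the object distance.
1/do = 1/f − 1/di → do = 5 cm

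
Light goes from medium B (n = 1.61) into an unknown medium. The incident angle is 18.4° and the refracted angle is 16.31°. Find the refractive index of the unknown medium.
n₂ = n₁·sin θ₁ / sin θ₂ = 1.81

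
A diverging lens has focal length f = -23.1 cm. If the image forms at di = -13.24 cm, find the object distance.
1/do = 1/f − 1/di → do = 31.02 cm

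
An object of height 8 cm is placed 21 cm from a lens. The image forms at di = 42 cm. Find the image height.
hi = (-di/do) × ho = -16 cm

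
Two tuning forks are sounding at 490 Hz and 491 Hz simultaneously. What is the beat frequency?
1 Hz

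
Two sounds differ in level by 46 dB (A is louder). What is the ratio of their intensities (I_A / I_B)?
I_A/I_B = 10^(Δβ/10) = 39810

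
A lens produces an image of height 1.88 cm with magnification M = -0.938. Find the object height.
ho = |hi|/|M| = 2.004 cm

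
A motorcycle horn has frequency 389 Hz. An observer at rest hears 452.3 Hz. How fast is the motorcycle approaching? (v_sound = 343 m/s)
v_s = v·(1 − f/f_obs) = 48 m/s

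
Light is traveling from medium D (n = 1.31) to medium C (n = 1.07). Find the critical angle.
θc = arcsin(n₂/n₁) = 54.77°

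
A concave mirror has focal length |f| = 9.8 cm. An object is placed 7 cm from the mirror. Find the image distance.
f = +9.8 cm (concave); 1/di = 1/f − 1/do → di = -24.5 cm (virtual image, behind mirror)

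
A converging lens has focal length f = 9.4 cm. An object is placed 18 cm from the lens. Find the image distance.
1/di = 1/f − 1/do → di = 19.67 cm (real image)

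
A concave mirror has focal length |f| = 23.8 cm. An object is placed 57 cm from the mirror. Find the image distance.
f = +23.8 cm (concave); 1/di = 1/f − 1/do → di = 40.86 cm (real image, in front of mirror)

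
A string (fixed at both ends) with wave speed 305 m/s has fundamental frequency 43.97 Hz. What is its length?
L = v/(2f₁) = 3.468 m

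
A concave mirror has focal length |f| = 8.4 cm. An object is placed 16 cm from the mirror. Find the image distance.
f = +8.4 cm (concave); 1/di = 1/f − 1/do → di = 17.68 cm (real image, in front of mirror)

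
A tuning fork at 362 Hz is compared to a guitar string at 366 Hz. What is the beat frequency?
4 Hz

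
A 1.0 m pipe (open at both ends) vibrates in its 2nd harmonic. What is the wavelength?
λₙ = 2L/n = 1 m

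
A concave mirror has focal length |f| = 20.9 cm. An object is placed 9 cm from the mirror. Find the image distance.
f = +20.9 cm (concave); 1/di = 1/f − 1/do → di = -15.81 cm (virtual image, behind mirror)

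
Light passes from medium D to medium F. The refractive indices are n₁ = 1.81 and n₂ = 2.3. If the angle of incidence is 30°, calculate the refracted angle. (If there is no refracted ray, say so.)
sin θ₂ = (n₁/n₂)·sin θ₁ = 0.3935 → θ₂ = 23.17°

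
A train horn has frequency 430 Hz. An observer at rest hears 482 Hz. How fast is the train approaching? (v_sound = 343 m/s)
v_s = v·(1 − f/f_obs) = 37 m/s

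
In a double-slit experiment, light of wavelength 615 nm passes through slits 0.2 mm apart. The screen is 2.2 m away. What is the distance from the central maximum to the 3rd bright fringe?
y = mλL/d = 20.3 mm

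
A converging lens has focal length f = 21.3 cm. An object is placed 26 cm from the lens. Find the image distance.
1/di = 1/f − 1/do → di = 117.8 cm (real image)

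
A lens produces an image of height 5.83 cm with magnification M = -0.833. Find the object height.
ho = |hi|/|M| = 6.999 cm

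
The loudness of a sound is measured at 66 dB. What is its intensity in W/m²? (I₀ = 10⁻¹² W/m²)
I = I₀·10^(β/10) = 3.98 × 10⁻⁶ W/m²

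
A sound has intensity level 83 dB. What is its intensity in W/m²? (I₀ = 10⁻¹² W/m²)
I = I₀·10^(β/10) = 2.00 × 10⁻⁴ W/m²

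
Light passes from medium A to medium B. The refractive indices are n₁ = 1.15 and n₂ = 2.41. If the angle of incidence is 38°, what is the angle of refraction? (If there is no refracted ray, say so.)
sin θ₂ = (n₁/n₂)·sin θ₁ = 0.2938 → θ₂ = 17.08°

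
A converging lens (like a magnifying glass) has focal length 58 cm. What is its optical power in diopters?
P = 1/f = 1.724 D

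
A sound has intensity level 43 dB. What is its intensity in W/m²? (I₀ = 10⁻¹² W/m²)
I = I₀·10^(β/10) = 2.00 × 10⁻⁸ W/m²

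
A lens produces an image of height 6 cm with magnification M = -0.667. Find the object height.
ho = |hi|/|M| = 8.996 cm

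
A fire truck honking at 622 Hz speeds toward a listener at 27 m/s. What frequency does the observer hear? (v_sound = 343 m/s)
f_obs = f·v/(v − v_s) = 675.1 Hz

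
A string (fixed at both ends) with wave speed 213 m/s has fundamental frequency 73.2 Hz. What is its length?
L = v/(2f₁) = 1.455 m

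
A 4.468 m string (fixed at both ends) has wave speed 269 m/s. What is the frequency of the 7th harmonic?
fₙ = nv/(2L) = 210.7 Hz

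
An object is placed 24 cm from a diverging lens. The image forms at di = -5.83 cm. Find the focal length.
1/f = 1/do + 1/di → f = -7.701 cm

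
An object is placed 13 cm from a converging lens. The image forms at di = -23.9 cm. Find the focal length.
1/f = 1/do + 1/di → f = 28.5 cm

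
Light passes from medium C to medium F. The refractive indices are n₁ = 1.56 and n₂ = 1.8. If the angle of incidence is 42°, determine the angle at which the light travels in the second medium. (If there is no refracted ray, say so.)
sin θ₂ = (n₁/n₂)·sin θ₁ = 0.5799 → θ₂ = 35.44°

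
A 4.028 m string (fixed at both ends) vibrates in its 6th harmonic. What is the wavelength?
λₙ = 2L/n = 1.343 m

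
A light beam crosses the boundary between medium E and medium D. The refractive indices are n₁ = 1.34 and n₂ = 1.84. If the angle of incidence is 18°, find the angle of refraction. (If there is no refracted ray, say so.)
sin θ₂ = (n₁/n₂)·sin θ₁ = 0.225 → θ₂ = 13.01°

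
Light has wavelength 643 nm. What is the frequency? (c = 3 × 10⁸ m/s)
f = c/λ = 4.666 × 10¹⁴ Hz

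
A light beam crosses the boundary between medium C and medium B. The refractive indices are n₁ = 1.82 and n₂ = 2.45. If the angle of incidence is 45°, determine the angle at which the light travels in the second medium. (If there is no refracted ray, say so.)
sin θ₂ = (n₁/n₂)·sin θ₁ = 0.5253 → θ₂ = 31.69°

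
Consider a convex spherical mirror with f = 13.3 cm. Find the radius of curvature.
R = 2|f| = 26.6 cm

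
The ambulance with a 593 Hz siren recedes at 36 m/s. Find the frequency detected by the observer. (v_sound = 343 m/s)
f_obs = f·v/(v + v_s) = 536.7 Hz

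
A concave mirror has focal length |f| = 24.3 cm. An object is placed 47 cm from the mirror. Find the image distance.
f = +24.3 cm (concave); 1/di = 1/f − 1/do → di = 50.31 cm (real image, in front of mirror)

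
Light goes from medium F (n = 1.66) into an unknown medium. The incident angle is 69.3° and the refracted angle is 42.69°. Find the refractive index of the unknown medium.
n₂ = n₁·sin θ₁ / sin θ₂ = 2.29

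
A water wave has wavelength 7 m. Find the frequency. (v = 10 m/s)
f = v/λ = 1.429 Hz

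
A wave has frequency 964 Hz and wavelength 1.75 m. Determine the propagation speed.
v = fλ = 1687 m/s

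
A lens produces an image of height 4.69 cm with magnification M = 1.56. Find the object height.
ho = |hi|/|M| = 3.006 cm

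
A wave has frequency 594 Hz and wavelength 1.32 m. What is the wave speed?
v = fλ = 784.1 m/s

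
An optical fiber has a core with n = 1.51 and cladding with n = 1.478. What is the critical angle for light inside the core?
θc = arcsin(n_cladding/n_core) = 78.18°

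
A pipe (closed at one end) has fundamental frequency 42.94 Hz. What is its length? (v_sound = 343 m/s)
L = v/(4f₁) = 1.997 m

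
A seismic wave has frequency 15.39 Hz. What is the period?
T = 1/f = 0.06498 s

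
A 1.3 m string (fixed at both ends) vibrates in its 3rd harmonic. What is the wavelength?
λₙ = 2L/n = 0.8667 m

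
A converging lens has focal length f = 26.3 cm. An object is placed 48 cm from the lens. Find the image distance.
1/di = 1/f − 1/do → di = 58.18 cm (real image)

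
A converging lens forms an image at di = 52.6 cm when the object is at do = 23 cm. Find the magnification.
M = −di/do = -2.287 (inverted image)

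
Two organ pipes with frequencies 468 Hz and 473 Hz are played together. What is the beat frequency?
5 Hz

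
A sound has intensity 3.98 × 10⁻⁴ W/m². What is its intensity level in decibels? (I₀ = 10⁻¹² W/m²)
β = 10·log₁₀(I/I₀) = 86 dB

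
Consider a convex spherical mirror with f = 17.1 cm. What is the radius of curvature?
R = 2|f| = 34.2 cm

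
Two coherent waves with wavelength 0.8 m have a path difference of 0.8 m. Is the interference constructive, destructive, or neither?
constructive — path difference = 1λ, a whole number of wavelengths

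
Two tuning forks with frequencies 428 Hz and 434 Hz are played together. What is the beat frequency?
6 Hz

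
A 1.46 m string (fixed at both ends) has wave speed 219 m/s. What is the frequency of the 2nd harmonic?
fₙ = nv/(2L) = 150 Hz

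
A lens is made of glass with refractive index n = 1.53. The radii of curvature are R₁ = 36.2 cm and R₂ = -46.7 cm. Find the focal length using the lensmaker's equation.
1/f = (n − 1)(1/R₁ − 1/R₂) → f = 38.48 cm (converging lens)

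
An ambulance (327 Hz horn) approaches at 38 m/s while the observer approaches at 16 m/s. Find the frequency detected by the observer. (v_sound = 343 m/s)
f_obs = f·(v + v_o)/(v − v_s) = 384.9 Hz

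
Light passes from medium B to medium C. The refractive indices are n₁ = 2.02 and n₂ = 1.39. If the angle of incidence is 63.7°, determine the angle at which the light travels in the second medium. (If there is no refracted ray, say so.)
sin θ₂ = (n₁/n₂)·sin θ₁ = 1.303 > 1, so there is no refracted ray — the light undergoes total internal reflection.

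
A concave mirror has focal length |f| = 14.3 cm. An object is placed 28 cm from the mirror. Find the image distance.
f = +14.3 cm (concave); 1/di = 1/f − 1/do → di = 29.23 cm (real image, in front of mirror)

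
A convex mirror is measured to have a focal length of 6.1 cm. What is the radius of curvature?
R = 2|f| = 12.2 cm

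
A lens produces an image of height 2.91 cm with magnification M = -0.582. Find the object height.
ho = |hi|/|M| = 5 cm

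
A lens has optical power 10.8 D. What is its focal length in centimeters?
f = 1/P = 9.259 cm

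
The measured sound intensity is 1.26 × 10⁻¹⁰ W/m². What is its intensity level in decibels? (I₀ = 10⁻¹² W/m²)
β = 10·log₁₀(I/I₀) = 21 dB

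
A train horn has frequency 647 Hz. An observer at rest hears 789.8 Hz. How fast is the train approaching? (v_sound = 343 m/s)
v_s = v·(1 − f/f_obs) = 62.02 m/s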